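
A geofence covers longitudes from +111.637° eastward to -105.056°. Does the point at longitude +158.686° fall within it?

Yes

Band width going east from +111.637° to -105.056°: ((-105.056 − 111.637) mod 360) = 143.307°.
Offset of +158.686° east of the west edge: ((158.686 − 111.637) mod 360) = 47.049°.
47.049° ≤ 143.307° ⇒ inside.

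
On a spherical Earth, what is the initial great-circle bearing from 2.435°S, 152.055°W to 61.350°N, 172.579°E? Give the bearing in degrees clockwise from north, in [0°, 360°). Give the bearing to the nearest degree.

Δλ = 172.579 − -152.055 = 324.634°; wrapped into (−180°, 180°]: -35.366°.
θ = atan2( sin Δλ · cos φ₂ , cos φ₁ · sin φ₂ − sin φ₁ · cos φ₂ · cos Δλ )
  = atan2(-0.27751, 0.89338) = -17.256° → normalised to [0°, 360°): 342.744°.

343°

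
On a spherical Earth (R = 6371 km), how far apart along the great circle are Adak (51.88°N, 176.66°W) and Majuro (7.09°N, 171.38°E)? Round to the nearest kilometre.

Δλ = 171.38 − -176.66 = 348.04°; wrapped into (−180°, 180°]: -11.96°.
Δφ = 7.09 − 51.88 = -44.79°.
a = sin²(Δφ/2) + cos φ₁ · cos φ₂ · sin²(Δλ/2) = 0.151802.
c = 2·atan2(√a, √(1−a)) = 0.80043 rad → d = 6371·c ≈ 5099.56 km.

5100 km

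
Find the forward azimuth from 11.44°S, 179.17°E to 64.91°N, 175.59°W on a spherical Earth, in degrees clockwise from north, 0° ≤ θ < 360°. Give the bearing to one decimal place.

Δλ = -175.59 − 179.17 = -354.76°; wrapped into (−180°, 180°]: 5.24°.
θ = atan2( sin Δλ · cos φ₂ , cos φ₁ · sin φ₂ − sin φ₁ · cos φ₂ · cos Δλ )
  = atan2(0.03873, 0.97140) = 2.283° → normalised to [0°, 360°): 2.283°.

2.3°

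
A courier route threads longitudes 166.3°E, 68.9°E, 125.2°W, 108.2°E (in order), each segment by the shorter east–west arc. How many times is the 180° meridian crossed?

2

Leg 1: +166.3° → +68.9°, shortest Δλ = -97.4° (west) — does not cross 180°.
Leg 2: +68.9° → -125.2°, shortest Δλ = 165.9° (east) — crosses 180°.
Leg 3: -125.2° → +108.2°, shortest Δλ = -126.6° (west) — crosses 180°.
Total crossings: 2.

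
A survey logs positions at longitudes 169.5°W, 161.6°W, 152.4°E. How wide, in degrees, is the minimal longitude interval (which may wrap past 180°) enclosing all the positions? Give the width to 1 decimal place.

46.0°

Sort the longitudes: -169.5°, -161.6°, +152.4°.
Eastward gaps between consecutive values (wrapping around): 7.9°, 314.0°, 38.1°.
Largest gap = 314.0° ⇒ minimal covering band is its complement: 360° − 314.0° = 46.0°.
Band runs from +152.4° eastward to -161.6°, crossing the antimeridian.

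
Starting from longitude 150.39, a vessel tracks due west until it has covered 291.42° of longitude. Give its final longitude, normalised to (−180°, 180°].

Start at +150.39°; shift −291.42° → -141.03°.
-141.03° already lies in (−180°, 180°].

-141.03°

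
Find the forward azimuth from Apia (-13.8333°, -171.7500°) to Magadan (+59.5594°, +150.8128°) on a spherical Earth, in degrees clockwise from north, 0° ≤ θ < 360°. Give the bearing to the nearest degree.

Δλ = 150.8128 − -171.7500 = 322.5628°; wrapped into (−180°, 180°]: -37.4372°.
θ = atan2( sin Δλ · cos φ₂ , cos φ₁ · sin φ₂ − sin φ₁ · cos φ₂ · cos Δλ )
  = atan2(-0.30799, 0.93333) = -18.262° → normalised to [0°, 360°): 341.738°.

342°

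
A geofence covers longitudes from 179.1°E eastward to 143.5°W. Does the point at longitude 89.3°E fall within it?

No

Band width going east from +179.1° to -143.5°: ((-143.5 − 179.1) mod 360) = 37.4°.
Offset of +89.3° east of the west edge: ((89.3 − 179.1) mod 360) = 270.2°.
270.2° > 37.4° ⇒ outside.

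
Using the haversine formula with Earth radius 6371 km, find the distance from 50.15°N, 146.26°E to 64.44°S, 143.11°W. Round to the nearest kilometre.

14114 km

Δλ = -143.11 − 146.26 = -289.37°; wrapped into (−180°, 180°]: 70.63°.
Δφ = -64.44 − 50.15 = -114.59°.
a = sin²(Δφ/2) + cos φ₁ · cos φ₂ · sin²(Δλ/2) = 0.800447.
c = 2·atan2(√a, √(1−a)) = 2.21542 rad → d = 6371·c ≈ 14114.42 km.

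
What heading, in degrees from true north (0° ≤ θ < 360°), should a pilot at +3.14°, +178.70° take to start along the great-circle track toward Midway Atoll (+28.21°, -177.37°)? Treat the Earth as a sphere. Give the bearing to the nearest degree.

8°

Δλ = -177.37 − 178.70 = -356.07°; wrapped into (−180°, 180°]: 3.93°.
θ = atan2( sin Δλ · cos φ₂ , cos φ₁ · sin φ₂ − sin φ₁ · cos φ₂ · cos Δλ )
  = atan2(0.06040, 0.42384) = 8.110° → normalised to [0°, 360°): 8.110°.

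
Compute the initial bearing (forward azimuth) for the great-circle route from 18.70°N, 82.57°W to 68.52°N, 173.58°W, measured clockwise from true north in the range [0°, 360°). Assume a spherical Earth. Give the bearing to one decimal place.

337.5°

Δλ = -173.58 − -82.57 = -91.01°.
θ = atan2( sin Δλ · cos φ₂ , cos φ₁ · sin φ₂ − sin φ₁ · cos φ₂ · cos Δλ )
  = atan2(-0.36612, 0.88349) = -22.509° → normalised to [0°, 360°): 337.491°.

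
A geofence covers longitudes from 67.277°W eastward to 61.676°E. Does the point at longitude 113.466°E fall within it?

No

Band width going east from -67.277° to +61.676°: ((61.676 − -67.277) mod 360) = 128.953°.
Offset of +113.466° east of the west edge: ((113.466 − -67.277) mod 360) = 180.743°.
180.743° > 128.953° ⇒ outside.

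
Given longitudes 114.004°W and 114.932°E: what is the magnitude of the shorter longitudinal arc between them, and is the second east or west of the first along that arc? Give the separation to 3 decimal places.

131.064° west

Raw difference: 114.932 − -114.004 = 228.936°.
Normalise into (−180°, 180°]: 228.936° − 360° = -131.064°.
Negative ⇒ the second point lies to the west; separation 131.064°.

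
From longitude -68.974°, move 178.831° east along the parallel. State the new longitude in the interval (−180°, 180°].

+109.857°

Start at -68.974°; shift +178.831° → +109.857°.
+109.857° already lies in (−180°, 180°].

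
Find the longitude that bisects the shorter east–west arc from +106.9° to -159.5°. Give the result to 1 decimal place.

Signed shortest Δλ from +106.9° to -159.5° is +93.6°.
Midpoint longitude = +106.9° + (+93.6°)/2 = +106.9° + 46.8° = +153.7°.
(The naïve average (+106.9 + -159.5)/2 = -26.3° is on the wrong side of the globe.)

+153.7°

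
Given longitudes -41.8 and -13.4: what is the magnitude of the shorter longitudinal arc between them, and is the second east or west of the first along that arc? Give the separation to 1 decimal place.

28.4° east

Raw difference: -13.4 − -41.8 = 28.4°.
Normalise into (−180°, 180°]: 28.4° stays 28.4°.
Positive ⇒ the second point lies to the east; separation 28.4°.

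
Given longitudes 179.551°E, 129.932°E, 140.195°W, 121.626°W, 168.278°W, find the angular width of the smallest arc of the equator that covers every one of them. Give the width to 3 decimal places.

Sort the longitudes: -168.278°, -140.195°, -121.626°, +129.932°, +179.551°.
Eastward gaps between consecutive values (wrapping around): 28.083°, 18.569°, 251.558°, 49.619°, 12.171°.
Largest gap = 251.558° ⇒ minimal covering band is its complement: 360° − 251.558° = 108.442°.
Band runs from +129.932° eastward to -121.626°, crossing the antimeridian.

108.442°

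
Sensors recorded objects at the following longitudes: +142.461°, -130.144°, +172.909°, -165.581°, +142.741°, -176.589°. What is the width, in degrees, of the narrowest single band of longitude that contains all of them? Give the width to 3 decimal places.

Sort the longitudes: -176.589°, -165.581°, -130.144°, +142.461°, +142.741°, +172.909°.
Eastward gaps between consecutive values (wrapping around): 11.008°, 35.437°, 272.605°, 0.280°, 30.168°, 10.502°.
Largest gap = 272.605° ⇒ minimal covering band is its complement: 360° − 272.605° = 87.395°.
Band runs from +142.461° eastward to -130.144°, crossing the antimeridian.

87.395°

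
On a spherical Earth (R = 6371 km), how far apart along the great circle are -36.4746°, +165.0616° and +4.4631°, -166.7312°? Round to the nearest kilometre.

5413 km

Δλ = -166.7312 − 165.0616 = -331.7928°; wrapped into (−180°, 180°]: 28.2072°.
Δφ = 4.4631 − -36.4746 = 40.9377°.
a = sin²(Δφ/2) + cos φ₁ · cos φ₂ · sin²(Δλ/2) = 0.169891.
c = 2·atan2(√a, √(1−a)) = 0.84969 rad → d = 6371·c ≈ 5413.36 km.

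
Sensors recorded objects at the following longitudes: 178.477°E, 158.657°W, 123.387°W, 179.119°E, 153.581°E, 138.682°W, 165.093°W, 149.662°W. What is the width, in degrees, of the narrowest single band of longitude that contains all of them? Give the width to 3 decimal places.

Sort the longitudes: -165.093°, -158.657°, -149.662°, -138.682°, -123.387°, +153.581°, +178.477°, +179.119°.
Eastward gaps between consecutive values (wrapping around): 6.436°, 8.995°, 10.980°, 15.295°, 276.968°, 24.896°, 0.642°, 15.788°.
Largest gap = 276.968° ⇒ minimal covering band is its complement: 360° − 276.968° = 83.032°.
Band runs from +153.581° eastward to -123.387°, crossing the antimeridian.

83.032°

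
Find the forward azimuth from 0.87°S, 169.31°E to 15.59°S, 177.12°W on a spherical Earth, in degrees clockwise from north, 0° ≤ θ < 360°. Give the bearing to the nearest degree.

Δλ = -177.12 − 169.31 = -346.43°; wrapped into (−180°, 180°]: 13.57°.
θ = atan2( sin Δλ · cos φ₂ , cos φ₁ · sin φ₂ − sin φ₁ · cos φ₂ · cos Δλ )
  = atan2(0.22600, -0.25450) = 138.395° → normalised to [0°, 360°): 138.395°.

138°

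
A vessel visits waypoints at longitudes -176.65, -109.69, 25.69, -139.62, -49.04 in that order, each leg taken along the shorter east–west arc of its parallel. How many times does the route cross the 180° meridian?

Leg 1: -176.65° → -109.69°, shortest Δλ = 66.96° (east) — does not cross 180°.
Leg 2: -109.69° → +25.69°, shortest Δλ = 135.38° (east) — does not cross 180°.
Leg 3: +25.69° → -139.62°, shortest Δλ = -165.31° (west) — does not cross 180°.
Leg 4: -139.62° → -49.04°, shortest Δλ = 90.58° (east) — does not cross 180°.
Total crossings: 0.

0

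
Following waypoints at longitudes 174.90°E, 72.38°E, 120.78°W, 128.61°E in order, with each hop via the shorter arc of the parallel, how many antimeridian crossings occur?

2

Leg 1: +174.90° → +72.38°, shortest Δλ = -102.52° (west) — does not cross 180°.
Leg 2: +72.38° → -120.78°, shortest Δλ = 166.84° (east) — crosses 180°.
Leg 3: -120.78° → +128.61°, shortest Δλ = -110.61° (west) — crosses 180°.
Total crossings: 2.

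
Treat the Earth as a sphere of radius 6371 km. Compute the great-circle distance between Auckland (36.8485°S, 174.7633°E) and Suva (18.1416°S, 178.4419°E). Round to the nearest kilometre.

Δλ = 178.4419 − 174.7633 = 3.6786°.
Δφ = -18.1416 − -36.8485 = 18.7069°.
a = sin²(Δφ/2) + cos φ₁ · cos φ₂ · sin²(Δλ/2) = 0.027198.
c = 2·atan2(√a, √(1−a)) = 0.33135 rad → d = 6371·c ≈ 2111.01 km.

2111 km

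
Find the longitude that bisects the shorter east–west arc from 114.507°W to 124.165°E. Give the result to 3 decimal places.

Signed shortest Δλ from -114.507° to +124.165° is -121.328°.
Midpoint longitude = -114.507° + (-121.328°)/2 = -114.507° − 60.664° = -175.171°.
(The naïve average (-114.507 + +124.165)/2 = 4.829° is on the wrong side of the globe.)

175.171°W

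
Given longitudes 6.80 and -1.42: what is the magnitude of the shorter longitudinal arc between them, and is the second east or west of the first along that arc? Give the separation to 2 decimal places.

Raw difference: -1.42 − 6.80 = -8.22°.
Normalise into (−180°, 180°]: -8.22° stays -8.22°.
Negative ⇒ the second point lies to the west; separation 8.22°.

8.22° west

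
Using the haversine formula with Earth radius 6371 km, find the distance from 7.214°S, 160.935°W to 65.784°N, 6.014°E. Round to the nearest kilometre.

13424 km

Δλ = 6.014 − -160.935 = 166.949°.
Δφ = 65.784 − -7.214 = 72.998°.
a = sin²(Δφ/2) + cos φ₁ · cos φ₂ · sin²(Δλ/2) = 0.755473.
c = 2·atan2(√a, √(1−a)) = 2.10708 rad → d = 6371·c ≈ 13424.21 km.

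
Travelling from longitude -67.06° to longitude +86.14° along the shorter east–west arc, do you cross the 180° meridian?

No

Signed shortest Δλ = ((86.14 − -67.06 + 180) mod 360) − 180 = 153.2°.
Going east by 153.2° from -67.06° reaches +86.14° without touching 180°.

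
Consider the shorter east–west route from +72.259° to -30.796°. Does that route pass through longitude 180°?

No

Signed shortest Δλ = ((-30.796 − 72.259 + 180) mod 360) − 180 = -103.055°.
Going west by 103.055° from +72.259° reaches -30.796° without touching 180°.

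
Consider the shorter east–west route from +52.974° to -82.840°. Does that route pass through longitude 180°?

Signed shortest Δλ = ((-82.840 − 52.974 + 180) mod 360) − 180 = -135.814°.
Going west by 135.814° from +52.974° reaches -82.840° without touching 180°.

No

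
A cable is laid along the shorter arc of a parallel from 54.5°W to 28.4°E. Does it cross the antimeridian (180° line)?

No

Signed shortest Δλ = ((28.4 − -54.5 + 180) mod 360) − 180 = 82.9°.
Going east by 82.9° from -54.5° reaches +28.4° without touching 180°.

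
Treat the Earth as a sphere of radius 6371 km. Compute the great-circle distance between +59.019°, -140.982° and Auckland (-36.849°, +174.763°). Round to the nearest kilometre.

Δλ = 174.763 − -140.982 = 315.745°; wrapped into (−180°, 180°]: -44.255°.
Δφ = -36.849 − 59.019 = -95.868°.
a = sin²(Δφ/2) + cos φ₁ · cos φ₂ · sin²(Δλ/2) = 0.609561.
c = 2·atan2(√a, √(1−a)) = 1.79171 rad → d = 6371·c ≈ 11414.99 km.

11415 km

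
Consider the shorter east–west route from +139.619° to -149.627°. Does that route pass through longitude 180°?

Naïve |-149.627 − 139.619| = 289.246° > 180°, so the shorter arc goes the other way round — across 180°.
Signed shortest Δλ = ((-149.627 − 139.619 + 180) mod 360) − 180 = 70.754°.
Going east by 70.754° from +139.619° passes through 180° before reaching -149.627°.

Yes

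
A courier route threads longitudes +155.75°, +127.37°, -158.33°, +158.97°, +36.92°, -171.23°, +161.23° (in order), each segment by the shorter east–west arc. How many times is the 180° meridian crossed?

Leg 1: +155.75° → +127.37°, shortest Δλ = -28.38° (west) — does not cross 180°.
Leg 2: +127.37° → -158.33°, shortest Δλ = 74.3° (east) — crosses 180°.
Leg 3: -158.33° → +158.97°, shortest Δλ = -42.7° (west) — crosses 180°.
Leg 4: +158.97° → +36.92°, shortest Δλ = -122.05° (west) — does not cross 180°.
Leg 5: +36.92° → -171.23°, shortest Δλ = 151.85° (east) — crosses 180°.
Leg 6: -171.23° → +161.23°, shortest Δλ = -27.54° (west) — crosses 180°.
Total crossings: 4.

4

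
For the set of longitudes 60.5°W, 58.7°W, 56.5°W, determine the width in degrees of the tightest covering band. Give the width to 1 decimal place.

4.0°

Sort the longitudes: -60.5°, -58.7°, -56.5°.
Eastward gaps between consecutive values (wrapping around): 1.8°, 2.2°, 356.0°.
Largest gap = 356.0° ⇒ minimal covering band is its complement: 360° − 356.0° = 4.0°.
Band runs from -60.5° eastward to -56.5°.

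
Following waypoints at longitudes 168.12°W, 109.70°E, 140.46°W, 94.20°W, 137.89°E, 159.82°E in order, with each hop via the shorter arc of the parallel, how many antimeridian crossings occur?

Leg 1: -168.12° → +109.70°, shortest Δλ = -82.18° (west) — crosses 180°.
Leg 2: +109.70° → -140.46°, shortest Δλ = 109.84° (east) — crosses 180°.
Leg 3: -140.46° → -94.20°, shortest Δλ = 46.26° (east) — does not cross 180°.
Leg 4: -94.20° → +137.89°, shortest Δλ = -127.91° (west) — crosses 180°.
Leg 5: +137.89° → +159.82°, shortest Δλ = 21.93° (east) — does not cross 180°.
Total crossings: 3.

3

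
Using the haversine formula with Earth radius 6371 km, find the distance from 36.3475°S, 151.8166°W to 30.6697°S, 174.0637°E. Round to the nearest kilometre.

3209 km

Δλ = 174.0637 − -151.8166 = 325.8803°; wrapped into (−180°, 180°]: -34.1197°.
Δφ = -30.6697 − -36.3475 = 5.6778°.
a = sin²(Δφ/2) + cos φ₁ · cos φ₂ · sin²(Δλ/2) = 0.062077.
c = 2·atan2(√a, √(1−a)) = 0.50361 rad → d = 6371·c ≈ 3208.51 km.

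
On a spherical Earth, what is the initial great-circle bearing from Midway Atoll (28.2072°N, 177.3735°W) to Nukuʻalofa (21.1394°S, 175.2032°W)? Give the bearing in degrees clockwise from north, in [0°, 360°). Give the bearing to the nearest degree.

Δλ = -175.2032 − -177.3735 = 2.1703°.
θ = atan2( sin Δλ · cos φ₂ , cos φ₁ · sin φ₂ − sin φ₁ · cos φ₂ · cos Δλ )
  = atan2(0.03532, -0.75835) = 177.333° → normalised to [0°, 360°): 177.333°.

177°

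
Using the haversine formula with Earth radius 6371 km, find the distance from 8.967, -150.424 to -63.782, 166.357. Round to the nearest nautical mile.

4787 nmi

Δλ = 166.357 − -150.424 = 316.781°; wrapped into (−180°, 180°]: -43.219°.
Δφ = -63.782 − 8.967 = -72.749°.
a = sin²(Δφ/2) + cos φ₁ · cos φ₂ · sin²(Δλ/2) = 0.410908.
c = 2·atan2(√a, √(1−a)) = 1.39166 rad → d = 6371·c ≈ 8866.24 km ≈ 4787.38 nmi.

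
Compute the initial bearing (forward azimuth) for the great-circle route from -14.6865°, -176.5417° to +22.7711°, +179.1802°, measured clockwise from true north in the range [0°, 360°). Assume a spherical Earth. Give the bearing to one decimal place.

353.5°

Δλ = 179.1802 − -176.5417 = 355.7219°; wrapped into (−180°, 180°]: -4.2781°.
θ = atan2( sin Δλ · cos φ₂ , cos φ₁ · sin φ₂ − sin φ₁ · cos φ₂ · cos Δλ )
  = atan2(-0.06878, 0.60752) = -6.459° → normalised to [0°, 360°): 353.541°.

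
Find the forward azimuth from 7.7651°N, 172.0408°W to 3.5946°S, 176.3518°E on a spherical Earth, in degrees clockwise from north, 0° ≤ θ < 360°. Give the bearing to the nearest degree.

Δλ = 176.3518 − -172.0408 = 348.3926°; wrapped into (−180°, 180°]: -11.6074°.
θ = atan2( sin Δλ · cos φ₂ , cos φ₁ · sin φ₂ − sin φ₁ · cos φ₂ · cos Δλ )
  = atan2(-0.20081, -0.19421) = -134.043° → normalised to [0°, 360°): 225.957°.

226°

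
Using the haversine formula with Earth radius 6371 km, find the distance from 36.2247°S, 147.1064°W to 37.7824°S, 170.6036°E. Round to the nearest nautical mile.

2013 nmi

Δλ = 170.6036 − -147.1064 = 317.7100°; wrapped into (−180°, 180°]: -42.2900°.
Δφ = -37.7824 − -36.2247 = -1.5577°.
a = sin²(Δφ/2) + cos φ₁ · cos φ₂ · sin²(Δλ/2) = 0.083150.
c = 2·atan2(√a, √(1−a)) = 0.58502 rad → d = 6371·c ≈ 3727.17 km ≈ 2012.51 nmi.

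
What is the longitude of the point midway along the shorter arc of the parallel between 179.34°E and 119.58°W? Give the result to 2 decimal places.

150.12°W

Signed shortest Δλ from +179.34° to -119.58° is +61.08°.
Midpoint longitude = +179.34° + (+61.08°)/2 = +179.34° + 30.54° = +209.88°.
Normalise into (−180°, 180°]: -150.12°.
(The naïve average (+179.34 + -119.58)/2 = 29.88° is on the wrong side of the globe.)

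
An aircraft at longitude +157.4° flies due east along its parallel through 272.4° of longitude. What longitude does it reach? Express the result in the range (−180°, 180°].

Start at +157.4°; shift +272.4° → +429.8°.
+429.8° lies outside (−180°, 180°]; subtract 360° → +69.8°.

+69.8°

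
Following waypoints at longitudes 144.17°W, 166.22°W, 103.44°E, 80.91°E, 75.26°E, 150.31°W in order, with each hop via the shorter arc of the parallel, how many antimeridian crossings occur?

Leg 1: -144.17° → -166.22°, shortest Δλ = -22.05° (west) — does not cross 180°.
Leg 2: -166.22° → +103.44°, shortest Δλ = -90.34° (west) — crosses 180°.
Leg 3: +103.44° → +80.91°, shortest Δλ = -22.53° (west) — does not cross 180°.
Leg 4: +80.91° → +75.26°, shortest Δλ = -5.65° (west) — does not cross 180°.
Leg 5: +75.26° → -150.31°, shortest Δλ = 134.43° (east) — crosses 180°.
Total crossings: 2.

2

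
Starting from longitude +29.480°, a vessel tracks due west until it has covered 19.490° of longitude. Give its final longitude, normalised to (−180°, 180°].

+9.990°

Start at +29.480°; shift −19.490° → +9.990°.
+9.990° already lies in (−180°, 180°].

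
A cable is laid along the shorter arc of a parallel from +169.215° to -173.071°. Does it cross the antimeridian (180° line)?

Yes

Naïve |-173.071 − 169.215| = 342.286° > 180°, so the shorter arc goes the other way round — across 180°.
Signed shortest Δλ = ((-173.071 − 169.215 + 180) mod 360) − 180 = 17.714°.
Going east by 17.714° from +169.215° passes through 180° before reaching -173.071°.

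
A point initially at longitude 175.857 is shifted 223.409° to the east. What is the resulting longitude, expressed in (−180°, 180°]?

Start at +175.857°; shift +223.409° → +399.266°.
+399.266° lies outside (−180°, 180°]; subtract 360° → +39.266°.

+39.266°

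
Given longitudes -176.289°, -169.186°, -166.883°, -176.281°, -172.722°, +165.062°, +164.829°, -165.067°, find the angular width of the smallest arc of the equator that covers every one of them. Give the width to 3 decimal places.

Sort the longitudes: -176.289°, -176.281°, -172.722°, -169.186°, -166.883°, -165.067°, +164.829°, +165.062°.
Eastward gaps between consecutive values (wrapping around): 0.008°, 3.559°, 3.536°, 2.303°, 1.816°, 329.896°, 0.233°, 18.649°.
Largest gap = 329.896° ⇒ minimal covering band is its complement: 360° − 329.896° = 30.104°.
Band runs from +164.829° eastward to -165.067°, crossing the antimeridian.

30.104°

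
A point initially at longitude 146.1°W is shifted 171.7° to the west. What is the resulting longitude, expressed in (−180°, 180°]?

Start at -146.1°; shift −171.7° → -317.8°.
-317.8° lies outside (−180°, 180°]; add 360° → +42.2°.

42.2°E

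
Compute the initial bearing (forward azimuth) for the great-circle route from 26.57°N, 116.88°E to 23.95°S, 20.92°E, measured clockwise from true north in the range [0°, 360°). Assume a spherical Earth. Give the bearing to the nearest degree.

Δλ = 20.92 − 116.88 = -95.96°.
θ = atan2( sin Δλ · cos φ₂ , cos φ₁ · sin φ₂ − sin φ₁ · cos φ₂ · cos Δλ )
  = atan2(-0.90896, -0.32062) = -109.430° → normalised to [0°, 360°): 250.570°.

251°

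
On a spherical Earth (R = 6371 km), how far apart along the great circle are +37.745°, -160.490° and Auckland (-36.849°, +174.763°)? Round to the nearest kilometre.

Δλ = 174.763 − -160.490 = 335.253°; wrapped into (−180°, 180°]: -24.747°.
Δφ = -36.849 − 37.745 = -74.594°.
a = sin²(Δφ/2) + cos φ₁ · cos φ₂ · sin²(Δλ/2) = 0.396227.
c = 2·atan2(√a, √(1−a)) = 1.36173 rad → d = 6371·c ≈ 8675.58 km.

8676 km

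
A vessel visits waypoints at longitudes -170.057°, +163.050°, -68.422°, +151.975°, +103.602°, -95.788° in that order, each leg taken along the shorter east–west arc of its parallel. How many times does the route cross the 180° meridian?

Leg 1: -170.057° → +163.050°, shortest Δλ = -26.893° (west) — crosses 180°.
Leg 2: +163.050° → -68.422°, shortest Δλ = 128.528° (east) — crosses 180°.
Leg 3: -68.422° → +151.975°, shortest Δλ = -139.603° (west) — crosses 180°.
Leg 4: +151.975° → +103.602°, shortest Δλ = -48.373° (west) — does not cross 180°.
Leg 5: +103.602° → -95.788°, shortest Δλ = 160.61° (east) — crosses 180°.
Total crossings: 4.

4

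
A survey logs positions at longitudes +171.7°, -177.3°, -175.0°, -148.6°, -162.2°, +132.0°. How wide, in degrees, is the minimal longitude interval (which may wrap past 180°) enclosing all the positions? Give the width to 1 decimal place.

79.4°

Sort the longitudes: -177.3°, -175.0°, -162.2°, -148.6°, +132.0°, +171.7°.
Eastward gaps between consecutive values (wrapping around): 2.3°, 12.8°, 13.6°, 280.6°, 39.7°, 11.0°.
Largest gap = 280.6° ⇒ minimal covering band is its complement: 360° − 280.6° = 79.4°.
Band runs from +132.0° eastward to -148.6°, crossing the antimeridian.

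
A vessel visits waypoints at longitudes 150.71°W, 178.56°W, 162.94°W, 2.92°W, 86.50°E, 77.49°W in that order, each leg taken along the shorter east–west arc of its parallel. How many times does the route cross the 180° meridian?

Leg 1: -150.71° → -178.56°, shortest Δλ = -27.85° (west) — does not cross 180°.
Leg 2: -178.56° → -162.94°, shortest Δλ = 15.62° (east) — does not cross 180°.
Leg 3: -162.94° → -2.92°, shortest Δλ = 160.02° (east) — does not cross 180°.
Leg 4: -2.92° → +86.50°, shortest Δλ = 89.42° (east) — does not cross 180°.
Leg 5: +86.50° → -77.49°, shortest Δλ = -163.99° (west) — does not cross 180°.
Total crossings: 0.

0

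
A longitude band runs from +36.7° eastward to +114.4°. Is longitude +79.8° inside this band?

Band width going east from +36.7° to +114.4°: ((114.4 − 36.7) mod 360) = 77.7°.
Offset of +79.8° east of the west edge: ((79.8 − 36.7) mod 360) = 43.1°.
43.1° ≤ 77.7° ⇒ inside.

Yes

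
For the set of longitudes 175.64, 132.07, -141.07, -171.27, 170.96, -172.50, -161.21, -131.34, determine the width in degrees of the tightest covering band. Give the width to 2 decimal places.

96.59°

Sort the longitudes: -172.50°, -171.27°, -161.21°, -141.07°, -131.34°, +132.07°, +170.96°, +175.64°.
Eastward gaps between consecutive values (wrapping around): 1.23°, 10.06°, 20.14°, 9.73°, 263.41°, 38.89°, 4.68°, 11.86°.
Largest gap = 263.41° ⇒ minimal covering band is its complement: 360° − 263.41° = 96.59°.
Band runs from +132.07° eastward to -131.34°, crossing the antimeridian.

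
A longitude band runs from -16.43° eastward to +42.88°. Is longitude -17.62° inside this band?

No

Band width going east from -16.43° to +42.88°: ((42.88 − -16.43) mod 360) = 59.31°.
Offset of -17.62° east of the west edge: ((-17.62 − -16.43) mod 360) = 358.81°.
358.81° > 59.31° ⇒ outside.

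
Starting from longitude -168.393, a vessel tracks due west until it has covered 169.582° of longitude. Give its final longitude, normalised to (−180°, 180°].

Start at -168.393°; shift −169.582° → -337.975°.
-337.975° lies outside (−180°, 180°]; add 360° → +22.025°.

+22.025°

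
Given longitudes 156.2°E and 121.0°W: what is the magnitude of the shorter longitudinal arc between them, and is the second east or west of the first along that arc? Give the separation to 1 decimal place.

82.8° east

Raw difference: -121.0 − 156.2 = -277.2°.
Normalise into (−180°, 180°]: -277.2° + 360° = 82.8°.
Positive ⇒ the second point lies to the east; separation 82.8°.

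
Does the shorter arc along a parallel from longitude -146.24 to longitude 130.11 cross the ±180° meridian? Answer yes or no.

Naïve |130.11 − -146.24| = 276.35° > 180°, so the shorter arc goes the other way round — across 180°.
Signed shortest Δλ = ((130.11 − -146.24 + 180) mod 360) − 180 = -83.65°.
Going west by 83.65° from -146.24° passes through 180° before reaching +130.11°.

Yes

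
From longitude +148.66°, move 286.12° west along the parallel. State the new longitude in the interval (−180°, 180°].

-137.46°

Start at +148.66°; shift −286.12° → -137.46°.
-137.46° already lies in (−180°, 180°].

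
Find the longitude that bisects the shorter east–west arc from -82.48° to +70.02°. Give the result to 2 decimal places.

Signed shortest Δλ from -82.48° to +70.02° is +152.50°.
Midpoint longitude = -82.48° + (+152.50°)/2 = -82.48° + 76.25° = -6.23°.

-6.23°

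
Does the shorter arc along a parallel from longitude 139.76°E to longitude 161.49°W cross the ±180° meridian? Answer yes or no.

Yes

Naïve |-161.49 − 139.76| = 301.25° > 180°, so the shorter arc goes the other way round — across 180°.
Signed shortest Δλ = ((-161.49 − 139.76 + 180) mod 360) − 180 = 58.75°.
Going east by 58.75° from +139.76° passes through 180° before reaching -161.49°.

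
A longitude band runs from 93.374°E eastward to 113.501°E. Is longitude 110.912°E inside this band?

Yes

Band width going east from +93.374° to +113.501°: ((113.501 − 93.374) mod 360) = 20.127°.
Offset of +110.912° east of the west edge: ((110.912 − 93.374) mod 360) = 17.538°.
17.538° ≤ 20.127° ⇒ inside.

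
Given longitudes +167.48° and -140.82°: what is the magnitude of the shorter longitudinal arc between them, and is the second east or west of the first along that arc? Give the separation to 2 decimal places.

51.70° east

Raw difference: -140.82 − 167.48 = -308.3°.
Normalise into (−180°, 180°]: -308.3° + 360° = 51.7°.
Positive ⇒ the second point lies to the east; separation 51.70°.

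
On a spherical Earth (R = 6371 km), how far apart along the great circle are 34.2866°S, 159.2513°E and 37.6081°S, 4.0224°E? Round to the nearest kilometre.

Δλ = 4.0224 − 159.2513 = -155.2289°.
Δφ = -37.6081 − -34.2866 = -3.3215°.
a = sin²(Δφ/2) + cos φ₁ · cos φ₂ · sin²(Δλ/2) = 0.625270.
c = 2·atan2(√a, √(1−a)) = 1.82403 rad → d = 6371·c ≈ 11620.92 km.

11621 km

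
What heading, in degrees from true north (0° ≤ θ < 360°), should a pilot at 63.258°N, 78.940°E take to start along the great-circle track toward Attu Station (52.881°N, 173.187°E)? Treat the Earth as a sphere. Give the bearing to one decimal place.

Δλ = 173.187 − 78.940 = 94.247°.
θ = atan2( sin Δλ · cos φ₂ , cos φ₁ · sin φ₂ − sin φ₁ · cos φ₂ · cos Δλ )
  = atan2(0.60182, 0.39871) = 56.475° → normalised to [0°, 360°): 56.475°.

56.5°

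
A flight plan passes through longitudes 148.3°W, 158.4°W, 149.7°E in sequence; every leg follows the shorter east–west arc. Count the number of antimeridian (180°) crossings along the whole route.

Leg 1: -148.3° → -158.4°, shortest Δλ = -10.1° (west) — does not cross 180°.
Leg 2: -158.4° → +149.7°, shortest Δλ = -51.9° (west) — crosses 180°.
Total crossings: 1.

1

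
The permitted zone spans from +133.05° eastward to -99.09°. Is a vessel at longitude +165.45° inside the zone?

Yes

Band width going east from +133.05° to -99.09°: ((-99.09 − 133.05) mod 360) = 127.86°.
Offset of +165.45° east of the west edge: ((165.45 − 133.05) mod 360) = 32.40°.
32.40° ≤ 127.86° ⇒ inside.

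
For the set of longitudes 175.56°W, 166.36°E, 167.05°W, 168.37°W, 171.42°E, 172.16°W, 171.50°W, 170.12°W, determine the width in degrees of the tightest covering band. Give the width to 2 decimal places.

Sort the longitudes: -175.56°, -172.16°, -171.50°, -170.12°, -168.37°, -167.05°, +166.36°, +171.42°.
Eastward gaps between consecutive values (wrapping around): 3.40°, 0.66°, 1.38°, 1.75°, 1.32°, 333.41°, 5.06°, 13.02°.
Largest gap = 333.41° ⇒ minimal covering band is its complement: 360° − 333.41° = 26.59°.
Band runs from +166.36° eastward to -167.05°, crossing the antimeridian.

26.59°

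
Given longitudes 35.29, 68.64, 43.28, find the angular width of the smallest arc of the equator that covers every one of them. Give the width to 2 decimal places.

33.35°

Sort the longitudes: +35.29°, +43.28°, +68.64°.
Eastward gaps between consecutive values (wrapping around): 7.99°, 25.36°, 326.65°.
Largest gap = 326.65° ⇒ minimal covering band is its complement: 360° − 326.65° = 33.35°.
Band runs from +35.29° eastward to +68.64°.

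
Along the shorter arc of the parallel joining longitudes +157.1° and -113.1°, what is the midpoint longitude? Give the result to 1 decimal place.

Signed shortest Δλ from +157.1° to -113.1° is +89.8°.
Midpoint longitude = +157.1° + (+89.8°)/2 = +157.1° + 44.9° = +202.0°.
Normalise into (−180°, 180°]: -158.0°.
(The naïve average (+157.1 + -113.1)/2 = 22.0° is on the wrong side of the globe.)

-158.0°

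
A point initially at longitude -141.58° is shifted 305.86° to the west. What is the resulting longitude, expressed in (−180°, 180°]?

-87.44°

Start at -141.58°; shift −305.86° → -447.44°.
-447.44° lies outside (−180°, 180°]; add 360° → -87.44°.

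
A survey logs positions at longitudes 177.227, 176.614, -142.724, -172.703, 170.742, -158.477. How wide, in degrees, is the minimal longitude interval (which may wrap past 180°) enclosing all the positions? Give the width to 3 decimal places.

46.534°

Sort the longitudes: -172.703°, -158.477°, -142.724°, +170.742°, +176.614°, +177.227°.
Eastward gaps between consecutive values (wrapping around): 14.226°, 15.753°, 313.466°, 5.872°, 0.613°, 10.070°.
Largest gap = 313.466° ⇒ minimal covering band is its complement: 360° − 313.466° = 46.534°.
Band runs from +170.742° eastward to -142.724°, crossing the antimeridian.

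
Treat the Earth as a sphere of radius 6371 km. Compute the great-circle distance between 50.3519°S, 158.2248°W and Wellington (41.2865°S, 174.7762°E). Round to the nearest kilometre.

2305 km

Δλ = 174.7762 − -158.2248 = 333.0010°; wrapped into (−180°, 180°]: -26.9990°.
Δφ = -41.2865 − -50.3519 = 9.0654°.
a = sin²(Δφ/2) + cos φ₁ · cos φ₂ · sin²(Δλ/2) = 0.032372.
c = 2·atan2(√a, √(1−a)) = 0.36182 rad → d = 6371·c ≈ 2305.14 km.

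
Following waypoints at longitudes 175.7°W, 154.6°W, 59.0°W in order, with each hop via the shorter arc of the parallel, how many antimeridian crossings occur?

Leg 1: -175.7° → -154.6°, shortest Δλ = 21.1° (east) — does not cross 180°.
Leg 2: -154.6° → -59.0°, shortest Δλ = 95.6° (east) — does not cross 180°.
Total crossings: 0.

0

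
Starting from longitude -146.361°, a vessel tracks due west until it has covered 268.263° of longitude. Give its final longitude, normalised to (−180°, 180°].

-54.624°

Start at -146.361°; shift −268.263° → -414.624°.
-414.624° lies outside (−180°, 180°]; add 360° → -54.624°.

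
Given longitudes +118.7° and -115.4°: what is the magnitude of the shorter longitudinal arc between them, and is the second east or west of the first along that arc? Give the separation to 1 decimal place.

Raw difference: -115.4 − 118.7 = -234.1°.
Normalise into (−180°, 180°]: -234.1° + 360° = 125.9°.
Positive ⇒ the second point lies to the east; separation 125.9°.

125.9° east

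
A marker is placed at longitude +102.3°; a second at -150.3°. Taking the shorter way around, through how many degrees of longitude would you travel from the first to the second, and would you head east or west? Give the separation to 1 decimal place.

Raw difference: -150.3 − 102.3 = -252.6°.
Normalise into (−180°, 180°]: -252.6° + 360° = 107.4°.
Positive ⇒ the second point lies to the east; separation 107.4°.

107.4° east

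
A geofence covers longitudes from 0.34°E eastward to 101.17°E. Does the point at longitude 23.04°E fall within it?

Yes

Band width going east from +0.34° to +101.17°: ((101.17 − 0.34) mod 360) = 100.83°.
Offset of +23.04° east of the west edge: ((23.04 − 0.34) mod 360) = 22.70°.
22.70° ≤ 100.83° ⇒ inside.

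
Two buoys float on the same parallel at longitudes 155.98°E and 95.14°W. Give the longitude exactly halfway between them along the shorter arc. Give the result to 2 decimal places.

Signed shortest Δλ from +155.98° to -95.14° is +108.88°.
Midpoint longitude = +155.98° + (+108.88°)/2 = +155.98° + 54.44° = +210.42°.
Normalise into (−180°, 180°]: -149.58°.
(The naïve average (+155.98 + -95.14)/2 = 30.42° is on the wrong side of the globe.)

149.58°W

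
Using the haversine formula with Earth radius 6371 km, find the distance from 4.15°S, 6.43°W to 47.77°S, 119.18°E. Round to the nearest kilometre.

12196 km

Δλ = 119.18 − -6.43 = 125.61°.
Δφ = -47.77 − -4.15 = -43.62°.
a = sin²(Δφ/2) + cos φ₁ · cos φ₂ · sin²(Δλ/2) = 0.668367.
c = 2·atan2(√a, √(1−a)) = 1.91424 rad → d = 6371·c ≈ 12195.64 km.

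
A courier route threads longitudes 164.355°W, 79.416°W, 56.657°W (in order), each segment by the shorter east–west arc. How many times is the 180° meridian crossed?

Leg 1: -164.355° → -79.416°, shortest Δλ = 84.939° (east) — does not cross 180°.
Leg 2: -79.416° → -56.657°, shortest Δλ = 22.759° (east) — does not cross 180°.
Total crossings: 0.

0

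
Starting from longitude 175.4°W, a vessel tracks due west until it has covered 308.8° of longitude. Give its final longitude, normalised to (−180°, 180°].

Start at -175.4°; shift −308.8° → -484.2°.
-484.2° lies outside (−180°, 180°]; add 360° → -124.2°.

124.2°W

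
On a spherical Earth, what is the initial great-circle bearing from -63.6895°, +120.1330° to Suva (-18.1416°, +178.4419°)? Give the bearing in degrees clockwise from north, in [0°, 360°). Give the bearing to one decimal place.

69.1°

Δλ = 178.4419 − 120.1330 = 58.3089°.
θ = atan2( sin Δλ · cos φ₂ , cos φ₁ · sin φ₂ − sin φ₁ · cos φ₂ · cos Δλ )
  = atan2(0.80859, 0.30950) = 69.055° → normalised to [0°, 360°): 69.055°.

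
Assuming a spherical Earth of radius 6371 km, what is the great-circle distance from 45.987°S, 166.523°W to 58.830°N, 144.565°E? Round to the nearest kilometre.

12484 km

Δλ = 144.565 − -166.523 = 311.088°; wrapped into (−180°, 180°]: -48.912°.
Δφ = 58.830 − -45.987 = 104.817°.
a = sin²(Δφ/2) + cos φ₁ · cos φ₂ · sin²(Δλ/2) = 0.689503.
c = 2·atan2(√a, √(1−a)) = 1.95952 rad → d = 6371·c ≈ 12484.09 km.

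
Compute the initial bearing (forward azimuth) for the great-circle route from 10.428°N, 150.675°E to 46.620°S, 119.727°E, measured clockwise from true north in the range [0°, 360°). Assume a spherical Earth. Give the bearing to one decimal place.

Δλ = 119.727 − 150.675 = -30.948°.
θ = atan2( sin Δλ · cos φ₂ , cos φ₁ · sin φ₂ − sin φ₁ · cos φ₂ · cos Δλ )
  = atan2(-0.35321, -0.82143) = -156.732° → normalised to [0°, 360°): 203.268°.

203.3°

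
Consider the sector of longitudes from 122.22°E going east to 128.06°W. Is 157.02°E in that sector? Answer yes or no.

Band width going east from +122.22° to -128.06°: ((-128.06 − 122.22) mod 360) = 109.72°.
Offset of +157.02° east of the west edge: ((157.02 − 122.22) mod 360) = 34.80°.
34.80° ≤ 109.72° ⇒ inside.

Yes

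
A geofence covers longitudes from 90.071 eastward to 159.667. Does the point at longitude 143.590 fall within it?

Yes

Band width going east from +90.071° to +159.667°: ((159.667 − 90.071) mod 360) = 69.596°.
Offset of +143.590° east of the west edge: ((143.590 − 90.071) mod 360) = 53.519°.
53.519° ≤ 69.596° ⇒ inside.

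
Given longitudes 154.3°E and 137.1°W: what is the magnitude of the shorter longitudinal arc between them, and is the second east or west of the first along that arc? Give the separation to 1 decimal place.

68.6° east

Raw difference: -137.1 − 154.3 = -291.4°.
Normalise into (−180°, 180°]: -291.4° + 360° = 68.6°.
Positive ⇒ the second point lies to the east; separation 68.6°.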